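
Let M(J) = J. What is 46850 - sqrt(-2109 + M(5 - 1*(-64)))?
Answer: 46850 - 2*I*sqrt(510) ≈ 46850.0 - 45.166*I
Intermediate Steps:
46850 - sqrt(-2109 + M(5 - 1*(-64))) = 46850 - sqrt(-2109 + (5 - 1*(-64))) = 46850 - sqrt(-2109 + (5 + 64)) = 46850 - sqrt(-2109 + 69) = 46850 - sqrt(-2040) = 46850 - 2*I*sqrt(510)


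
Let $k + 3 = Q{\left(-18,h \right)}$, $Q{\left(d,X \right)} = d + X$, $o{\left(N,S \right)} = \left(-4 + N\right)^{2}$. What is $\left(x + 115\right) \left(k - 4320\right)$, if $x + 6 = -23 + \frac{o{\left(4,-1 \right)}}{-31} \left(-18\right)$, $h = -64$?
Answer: $-378830$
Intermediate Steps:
$x = -29$ ($x = -6 - \left(23 - \frac{\left(-4 + 4\right)^{2}}{-31} \left(-18\right)\right) = -6 - \left(23 - 0^{2} \left(- \frac{1}{31}\right) \left(-18\right)\right) = -6 - \left(23 - 0 \left(- \frac{1}{31}\right) \left(-18\right)\right) = -6 + \left(-23 + 0 \left(-18\right)\right) = -6 + \left(-23 + 0\right) = -6 - 23 = -29$)
$Q{\left(d,X \right)} = X + d$
$k = -85$ ($k = -3 - 82 = -85$)
$\left(x + 115\right) \left(k - 4320\right) = \left(-29 + 115\right) \left(-85 - 4320\right) = 86 \left(-4405\right) = -378830$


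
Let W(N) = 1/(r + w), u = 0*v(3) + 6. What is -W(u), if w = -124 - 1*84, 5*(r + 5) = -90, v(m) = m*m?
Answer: 1/231 ≈ 0.0043290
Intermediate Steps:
v(m) = m**2
u = 6 (u = 0*3**2 + 6 = 0*9 + 6 = 0 + 6 = 6)
r = -23 (r = -5 + (1/5)*(-90) = -5 - 18 = -23)
w = -208 (w = -124 - 84 = -208)
W(N) = -1/231 (W(N) = 1/(-23 - 208) = 1/(-231) = -1/231)
-W(u) = -1*(-1/231) = 1/231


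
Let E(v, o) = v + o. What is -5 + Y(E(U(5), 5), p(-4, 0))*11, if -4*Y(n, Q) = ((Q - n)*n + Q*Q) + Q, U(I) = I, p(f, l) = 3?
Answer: 309/2 ≈ 154.50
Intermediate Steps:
E(v, o) = o + v
Y(n, Q) = -Q/4 - Q²/4 - n*(Q - n)/4 (Y(n, Q) = -(((Q - n)*n + Q*Q) + Q)/4 = -((n*(Q - n) + Q²) + Q)/4 = -((Q² + n*(Q - n)) + Q)/4 = -(Q + Q² + n*(Q - n))/4 = -Q/4 - Q²/4 - n*(Q - n)/4)
-5 + Y(E(U(5), 5), p(-4, 0))*11 = -5 + (-¼*3 - ¼*3² + (5 + 5)²/4 - ¼*3*(5 + 5))*11 = -5 + (-¾ - ¼*9 + (¼)*10² - ¼*3*10)*11 = -5 + (-¾ - 9/4 + (¼)*100 - 15/2)*11 = -5 + (-¾ - 9/4 + 25 - 15/2)*11 = -5 + (29/2)*11 = -5 + 319/2 = 309/2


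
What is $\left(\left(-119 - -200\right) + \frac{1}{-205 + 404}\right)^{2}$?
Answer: $\frac{259854400}{39601} \approx 6561.8$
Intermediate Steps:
$\left(\left(-119 - -200\right) + \frac{1}{-205 + 404}\right)^{2} = \left(\left(-119 + 200\right) + \frac{1}{199}\right)^{2} = \left(81 + \frac{1}{199}\right)^{2} = \left(\frac{16120}{199}\right)^{2} = \frac{259854400}{39601}$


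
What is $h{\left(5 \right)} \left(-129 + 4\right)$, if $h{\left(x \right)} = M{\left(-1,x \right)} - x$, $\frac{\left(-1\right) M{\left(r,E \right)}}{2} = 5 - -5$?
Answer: $3125$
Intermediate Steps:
$M{\left(r,E \right)} = -20$ ($M{\left(r,E \right)} = - 2 \left(5 - -5\right) = - 2 \left(5 + 5\right) = \left(-2\right) 10 = -20$)
$h{\left(x \right)} = -20 - x$
$h{\left(5 \right)} \left(-129 + 4\right) = \left(-20 - 5\right) \left(-129 + 4\right) = \left(-20 - 5\right) \left(-125\right) = \left(-25\right) \left(-125\right) = 3125$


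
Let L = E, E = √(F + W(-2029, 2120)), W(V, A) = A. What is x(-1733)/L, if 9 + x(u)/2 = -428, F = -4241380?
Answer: 437*I*√1059815/1059815 ≈ 0.42449*I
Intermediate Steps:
E = 2*I*√1059815 (E = √(-4241380 + 2120) = √(-4239260) = 2*I*√1059815 ≈ 2058.9*I)
L = 2*I*√1059815 ≈ 2058.9*I
x(u) = -874 (x(u) = -18 + 2*(-428) = -18 - 856 = -874)
x(-1733)/L = -874*(-I*√1059815/2119630) = -(-437)*I*√1059815/1059815 = 437*I*√1059815/1059815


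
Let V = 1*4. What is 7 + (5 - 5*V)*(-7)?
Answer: 112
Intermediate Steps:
V = 4
7 + (5 - 5*V)*(-7) = 7 + (5 - 5*4)*(-7) = 7 + (5 - 20)*(-7) = 7 - 15*(-7) = 7 + 105 = 112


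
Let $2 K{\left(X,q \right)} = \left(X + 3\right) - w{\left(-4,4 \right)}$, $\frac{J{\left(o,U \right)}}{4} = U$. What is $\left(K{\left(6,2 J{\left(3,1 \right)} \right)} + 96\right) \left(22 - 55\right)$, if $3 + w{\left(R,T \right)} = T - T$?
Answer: $-3366$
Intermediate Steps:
$J{\left(o,U \right)} = 4 U$
$w{\left(R,T \right)} = -3$ ($w{\left(R,T \right)} = -3 + \left(T - T\right) = -3 + 0 = -3$)
$K{\left(X,q \right)} = 3 + \frac{X}{2}$ ($K{\left(X,q \right)} = \frac{\left(X + 3\right) - -3}{2} = \frac{\left(3 + X\right) + 3}{2} = \frac{6 + X}{2} = 3 + \frac{X}{2}$)
$\left(K{\left(6,2 J{\left(3,1 \right)} \right)} + 96\right) \left(22 - 55\right) = \left(\left(3 + \frac{1}{2} \cdot 6\right) + 96\right) \left(22 - 55\right) = \left(\left(3 + 3\right) + 96\right) \left(22 - 55\right) = \left(6 + 96\right) \left(-33\right) = 102 \left(-33\right) = -3366$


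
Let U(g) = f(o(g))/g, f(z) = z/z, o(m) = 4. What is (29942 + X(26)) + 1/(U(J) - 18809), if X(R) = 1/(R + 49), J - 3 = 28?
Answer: 1309389691453/43730850 ≈ 29942.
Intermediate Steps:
J = 31 (J = 3 + 28 = 31)
f(z) = 1
X(R) = 1/(49 + R)
U(g) = 1/g
(29942 + X(26)) + 1/(U(J) - 18809) = (29942 + 1/(49 + 26)) + 1/(1/31 - 18809) = (29942 + 1/75) + 1/(1/31 - 18809) = (29942 + 1/75) + 1/(-583078/31) = 2245651/75 - 31/583078 = 1309389691453/43730850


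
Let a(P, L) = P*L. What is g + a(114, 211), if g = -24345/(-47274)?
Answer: 379051047/15758 ≈ 24055.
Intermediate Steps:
g = 8115/15758 (g = -24345*(-1/47274) = 8115/15758 ≈ 0.51498)
a(P, L) = L*P
g + a(114, 211) = 8115/15758 + 211*114 = 8115/15758 + 24054 = 379051047/15758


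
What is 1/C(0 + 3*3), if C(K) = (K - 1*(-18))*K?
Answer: 1/243 ≈ 0.0041152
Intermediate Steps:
C(K) = K*(18 + K) (C(K) = (K + 18)*K = (18 + K)*K = K*(18 + K))
1/C(0 + 3*3) = 1/((0 + 3*3)*(18 + (0 + 3*3))) = 1/((0 + 9)*(18 + (0 + 9))) = 1/(9*(18 + 9)) = 1/(9*27) = 1/243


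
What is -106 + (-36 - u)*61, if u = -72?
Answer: 2090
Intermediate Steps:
-106 + (-36 - u)*61 = -106 + (-36 - 1*(-72))*61 = -106 + (-36 + 72)*61 = -106 + 36*61 = -106 + 2196 = 2090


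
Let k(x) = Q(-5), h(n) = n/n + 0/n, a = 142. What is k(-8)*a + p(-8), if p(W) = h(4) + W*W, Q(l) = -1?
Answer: -77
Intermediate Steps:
h(n) = 1 (h(n) = 1 + 0 = 1)
p(W) = 1 + W² (p(W) = 1 + W*W = 1 + W²)
k(x) = -1
k(-8)*a + p(-8) = -1*142 + (1 + (-8)²) = -142 + (1 + 64) = -142 + 65 = -77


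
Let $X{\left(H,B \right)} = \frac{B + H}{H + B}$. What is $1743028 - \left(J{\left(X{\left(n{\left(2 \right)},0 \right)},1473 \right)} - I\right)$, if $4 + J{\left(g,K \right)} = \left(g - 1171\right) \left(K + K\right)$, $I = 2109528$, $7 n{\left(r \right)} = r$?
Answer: $7299380$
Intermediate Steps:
$n{\left(r \right)} = \frac{r}{7}$
$X{\left(H,B \right)} = 1$ ($X{\left(H,B \right)} = \frac{B + H}{B + H} = 1$)
$J{\left(g,K \right)} = -4 + 2 K \left(-1171 + g\right)$ ($J{\left(g,K \right)} = -4 + \left(g - 1171\right) \left(K + K\right) = -4 + \left(-1171 + g\right) 2 K = -4 + 2 K \left(-1171 + g\right)$)
$1743028 - \left(J{\left(X{\left(n{\left(2 \right)},0 \right)},1473 \right)} - I\right) = 1743028 - \left(\left(-4 - 3449766 + 2 \cdot 1473 \cdot 1\right) - 2109528\right) = 1743028 - \left(\left(-4 - 3449766 + 2946\right) - 2109528\right) = 1743028 - \left(-3446824 - 2109528\right) = 1743028 - -5556352 = 1743028 + 5556352 = 7299380$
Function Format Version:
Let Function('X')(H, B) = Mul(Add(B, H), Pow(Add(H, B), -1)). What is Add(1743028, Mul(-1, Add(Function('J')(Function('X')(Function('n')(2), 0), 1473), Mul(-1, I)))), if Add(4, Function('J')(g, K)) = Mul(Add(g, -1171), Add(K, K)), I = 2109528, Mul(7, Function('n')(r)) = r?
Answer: 7299380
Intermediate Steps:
Function('n')(r) = Mul(Rational(1, 7), r)
Function('X')(H, B) = 1 (Function('X')(H, B) = Mul(Add(B, H), Pow(Add(B, H), -1)) = 1)
Function('J')(g, K) = Add(-4, Mul(2, K, Add(-1171, g))) (Function('J')(g, K) = Add(-4, Mul(Add(g, -1171), Add(K, K))) = Add(-4, Mul(Add(-1171, g), Mul(2, K))) = Add(-4, Mul(2, K, Add(-1171, g))))
Add(1743028, Mul(-1, Add(Function('J')(Function('X')(Function('n')(2), 0), 1473), Mul(-1, I)))) = Add(1743028, Mul(-1, Add(Add(-4, Mul(-2342, 1473), Mul(2, 1473, 1)), Mul(-1, 2109528)))) = Add(1743028, Mul(-1, Add(Add(-4, -3449766, 2946), -2109528))) = Add(1743028, Mul(-1, Add(-3446824, -2109528))) = Add(1743028, Mul(-1, -5556352)) = Add(1743028, 5556352) = 7299380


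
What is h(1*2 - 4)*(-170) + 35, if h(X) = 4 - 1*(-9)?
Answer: -2175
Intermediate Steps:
h(X) = 13 (h(X) = 4 + 9 = 13)
h(1*2 - 4)*(-170) + 35 = 13*(-170) + 35 = -2210 + 35 = -2175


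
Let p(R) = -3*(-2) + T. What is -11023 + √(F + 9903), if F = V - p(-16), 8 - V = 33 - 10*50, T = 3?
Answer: -11023 + √10369 ≈ -10921.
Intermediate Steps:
p(R) = 9 (p(R) = -3*(-2) + 3 = 6 + 3 = 9)
V = 475 (V = 8 - (33 - 10*50) = 8 - (33 - 500) = 8 - 1*(-467) = 8 + 467 = 475)
F = 466 (F = 475 - 1*9 = 475 - 9 = 466)
-11023 + √(F + 9903) = -11023 + √(466 + 9903) = -11023 + √10369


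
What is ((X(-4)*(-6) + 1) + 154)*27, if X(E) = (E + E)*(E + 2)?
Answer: 1593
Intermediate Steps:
X(E) = 2*E*(2 + E) (X(E) = (2*E)*(2 + E) = 2*E*(2 + E))
((X(-4)*(-6) + 1) + 154)*27 = (((2*(-4)*(2 - 4))*(-6) + 1) + 154)*27 = (((2*(-4)*(-2))*(-6) + 1) + 154)*27 = ((16*(-6) + 1) + 154)*27 = ((-96 + 1) + 154)*27 = (-95 + 154)*27 = 59*27 = 1593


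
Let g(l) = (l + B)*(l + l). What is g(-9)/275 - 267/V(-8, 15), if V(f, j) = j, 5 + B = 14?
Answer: -89/5 ≈ -17.800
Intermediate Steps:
B = 9 (B = -5 + 14 = 9)
g(l) = 2*l*(9 + l) (g(l) = (l + 9)*(l + l) = (9 + l)*(2*l) = 2*l*(9 + l))
g(-9)/275 - 267/V(-8, 15) = (2*(-9)*(9 - 9))/275 - 267/15 = (2*(-9)*0)*(1/275) - 267*1/15 = 0*(1/275) - 89/5 = 0 - 89/5 = -89/5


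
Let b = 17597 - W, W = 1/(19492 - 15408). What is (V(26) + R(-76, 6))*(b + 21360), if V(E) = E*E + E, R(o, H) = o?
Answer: 49798421131/2042 ≈ 2.4387e+7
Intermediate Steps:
V(E) = E + E² (V(E) = E² + E = E + E²)
W = 1/4084 ≈ 0.00024486
b = 71866147/4084 (b = 17597 - 1*1/4084 = 17597 - 1/4084 = 71866147/4084 ≈ 17597.)
(V(26) + R(-76, 6))*(b + 21360) = (26*(1 + 26) - 76)*(71866147/4084 + 21360) = (26*27 - 76)*(159100387/4084) = (702 - 76)*(159100387/4084) = 626*(159100387/4084) = 49798421131/2042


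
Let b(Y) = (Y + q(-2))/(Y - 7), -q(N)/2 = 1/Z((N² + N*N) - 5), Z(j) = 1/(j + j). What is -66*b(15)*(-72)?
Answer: 1782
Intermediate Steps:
Z(j) = 1/(2*j)
q(N) = 20 - 8*N² (q(N) = -2/(1/(2*((N² + N*N) - 5))) = -2/(1/(2*((N² + N²) - 5))) = -2/(1/(2*(2*N² - 5))) = -2/(1/(2*(-5 + 2*N²))) = -2*(-10 + 4*N²) = 20 - 8*N²)
b(Y) = (-12 + Y)/(-7 + Y) (b(Y) = (Y + (20 - 8*(-2)²))/(Y - 7) = (Y + (20 - 8*4))/(-7 + Y) = (Y + (20 - 32))/(-7 + Y) = (Y - 12)/(-7 + Y) = (-12 + Y)/(-7 + Y))
-66*b(15)*(-72) = -66*(-12 + 15)/(-7 + 15)*(-72) = -66*3/8*(-72) = -99/4*(-72) = 1782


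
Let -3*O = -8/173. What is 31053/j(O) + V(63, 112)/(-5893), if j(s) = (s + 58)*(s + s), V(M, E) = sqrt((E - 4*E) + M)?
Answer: 8364467133/481760 - I*sqrt(273)/5893 ≈ 17362.0 - 0.0028038*I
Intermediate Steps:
O = 8/519 (O = -(-8)/(3*173) = -1/3*(-8/173) = 8/519 ≈ 0.015414)
V(M, E) = sqrt(M - 3*E) (V(M, E) = sqrt(-3*E + M) = sqrt(M - 3*E))
j(s) = 2*s*(58 + s) (j(s) = (58 + s)*(2*s) = 2*s*(58 + s))
31053/j(O) + V(63, 112)/(-5893) = 31053/((2*(8/519)*(58 + 8/519))) + sqrt(63 - 3*112)/(-5893) = 31053/((2*(8/519)*(30110/519))) + sqrt(63 - 336)*(-1/5893) = 31053/(481760/269361) + sqrt(-273)*(-1/5893) = 31053*(269361/481760) + (I*sqrt(273))*(-1/5893) = 8364467133/481760 - I*sqrt(273)/5893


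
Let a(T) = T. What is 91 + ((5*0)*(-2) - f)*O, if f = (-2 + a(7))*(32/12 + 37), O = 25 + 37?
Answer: -36617/3 ≈ -12206.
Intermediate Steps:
O = 62
f = 595/3 (f = (-2 + 7)*(32/12 + 37) = 5*(32*(1/12) + 37) = 5*(8/3 + 37) = 5*(119/3) = 595/3 ≈ 198.33)
91 + ((5*0)*(-2) - f)*O = 91 + ((5*0)*(-2) - 1*595/3)*62 = 91 + (0*(-2) - 595/3)*62 = 91 + (0 - 595/3)*62 = 91 - 595/3*62 = 91 - 36890/3 = -36617/3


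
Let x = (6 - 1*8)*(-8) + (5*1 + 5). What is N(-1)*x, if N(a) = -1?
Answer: -26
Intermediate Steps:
x = 26 (x = (6 - 8)*(-8) + (5 + 5) = -2*(-8) + 10 = 16 + 10 = 26)
N(-1)*x = -1*26 = -26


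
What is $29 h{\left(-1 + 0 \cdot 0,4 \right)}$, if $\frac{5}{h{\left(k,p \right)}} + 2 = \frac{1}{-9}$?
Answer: $- \frac{1305}{19} \approx -68.684$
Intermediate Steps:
$h{\left(k,p \right)} = - \frac{45}{19}$ ($h{\left(k,p \right)} = \frac{5}{-2 + \frac{1}{-9}} = \frac{5}{-2 - \frac{1}{9}} = \frac{5}{- \frac{19}{9}} = 5 \left(- \frac{9}{19}\right) = - \frac{45}{19}$)
$29 h{\left(-1 + 0 \cdot 0,4 \right)} = 29 \left(- \frac{45}{19}\right) = - \frac{1305}{19}$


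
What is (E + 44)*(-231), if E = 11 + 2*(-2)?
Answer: -11781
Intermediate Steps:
E = 7 (E = 11 - 4 = 7)
(E + 44)*(-231) = (7 + 44)*(-231) = 51*(-231) = -11781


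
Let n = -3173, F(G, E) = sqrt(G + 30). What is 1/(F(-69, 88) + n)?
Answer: -3173/10067968 - I*sqrt(39)/10067968 ≈ -0.00031516 - 6.2028e-7*I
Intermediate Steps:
F(G, E) = sqrt(30 + G)
1/(F(-69, 88) + n) = 1/(sqrt(30 - 69) - 3173) = 1/(sqrt(-39) - 3173) = 1/(I*sqrt(39) - 3173) = 1/(-3173 + I*sqrt(39))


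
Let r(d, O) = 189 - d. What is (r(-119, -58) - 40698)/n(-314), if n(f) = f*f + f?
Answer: -20195/49141 ≈ -0.41096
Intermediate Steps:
n(f) = f + f**2 (n(f) = f**2 + f = f + f**2)
(r(-119, -58) - 40698)/n(-314) = ((189 - 1*(-119)) - 40698)/((-314*(1 - 314))) = ((189 + 119) - 40698)/((-314*(-313))) = (308 - 40698)/98282 = -40390*1/98282 = -20195/49141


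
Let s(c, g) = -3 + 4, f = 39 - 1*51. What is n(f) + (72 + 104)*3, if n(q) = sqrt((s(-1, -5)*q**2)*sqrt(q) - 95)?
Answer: 528 + sqrt(-95 + 288*I*sqrt(3)) ≈ 542.37 + 17.361*I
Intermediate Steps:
f = -12 (f = 39 - 51 = -12)
s(c, g) = 1
n(q) = sqrt(-95 + q**(5/2)) (n(q) = sqrt((1*q**2)*sqrt(q) - 95) = sqrt(q**2*sqrt(q) - 95) = sqrt(q**(5/2) - 95) = sqrt(-95 + q**(5/2)))
n(f) + (72 + 104)*3 = sqrt(-95 + (-12)**(5/2)) + (72 + 104)*3 = sqrt(-95 + 288*I*sqrt(3)) + 176*3 = sqrt(-95 + 288*I*sqrt(3)) + 528 = 528 + sqrt(-95 + 288*I*sqrt(3))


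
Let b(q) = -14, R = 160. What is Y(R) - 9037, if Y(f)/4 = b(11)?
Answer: -9093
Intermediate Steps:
Y(f) = -56 (Y(f) = 4*(-14) = -56)
Y(R) - 9037 = -56 - 9037 = -9093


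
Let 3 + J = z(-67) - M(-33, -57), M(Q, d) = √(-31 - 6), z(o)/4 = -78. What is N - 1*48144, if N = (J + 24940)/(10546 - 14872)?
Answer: -208295569/4326 + I*√37/4326 ≈ -48150.0 + 0.0014061*I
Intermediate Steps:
z(o) = -312 (z(o) = 4*(-78) = -312)
M(Q, d) = I*√37 (M(Q, d) = √(-37) = I*√37)
J = -315 - I*√37 (J = -3 + (-312 - I*√37) = -315 - I*√37 ≈ -315.0 - 6.0828*I)
N = -24625/4326 + I*√37/4326 (N = ((-315 - I*√37) + 24940)/(10546 - 14872) = (24625 - I*√37)/(-4326) = (24625 - I*√37)*(-1/4326) = -24625/4326 + I*√37/4326 ≈ -5.6923 + 0.0014061*I)
N - 1*48144 = (-24625/4326 + I*√37/4326) - 1*48144 = (-24625/4326 + I*√37/4326) - 48144 = -208295569/4326 + I*√37/4326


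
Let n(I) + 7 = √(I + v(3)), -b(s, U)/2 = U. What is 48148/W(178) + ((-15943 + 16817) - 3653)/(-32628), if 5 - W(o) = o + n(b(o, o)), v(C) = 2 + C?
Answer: -260703955151/910549596 + 144444*I*√39/27907 ≈ -286.31 + 32.324*I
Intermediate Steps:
b(s, U) = -2*U
n(I) = -7 + √(5 + I) (n(I) = -7 + √(I + (2 + 3)) = -7 + √(I + 5) = -7 + √(5 + I))
W(o) = 12 - o - √(5 - 2*o) (W(o) = 5 - (o + (-7 + √(5 - 2*o))) = 5 - (-7 + o + √(5 - 2*o)) = 5 + (7 - o - √(5 - 2*o)) = 12 - o - √(5 - 2*o))
48148/W(178) + ((-15943 + 16817) - 3653)/(-32628) = 48148/(12 - 1*178 - √(5 - 2*178)) + ((-15943 + 16817) - 3653)/(-32628) = 48148/(12 - 178 - √(5 - 356)) + (874 - 3653)*(-1/32628) = 48148/(12 - 178 - √(-351)) - 2779*(-1/32628) = 48148/(12 - 178 - 3*I*√39) + 2779/32628 = 48148/(-166 - 3*I*√39) + 2779/32628 = 2779/32628 + 48148/(-166 - 3*I*√39)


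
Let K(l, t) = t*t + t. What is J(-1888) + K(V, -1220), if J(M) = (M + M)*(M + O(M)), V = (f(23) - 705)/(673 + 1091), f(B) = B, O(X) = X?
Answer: 15745356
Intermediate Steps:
V = -341/882 (V = (23 - 705)/(673 + 1091) = -682/1764 = -682*1/1764 = -341/882 ≈ -0.38662)
K(l, t) = t + t² (K(l, t) = t² + t = t + t²)
J(M) = 4*M² (J(M) = (M + M)*(M + M) = (2*M)*(2*M) = 4*M²)
J(-1888) + K(V, -1220) = 4*(-1888)² - 1220*(1 - 1220) = 4*3564544 - 1220*(-1219) = 14258176 + 1487180 = 15745356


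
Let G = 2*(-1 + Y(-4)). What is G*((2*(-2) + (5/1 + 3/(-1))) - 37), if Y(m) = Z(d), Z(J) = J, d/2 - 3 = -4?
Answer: 234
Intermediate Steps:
d = -2 (d = 6 + 2*(-4) = 6 - 8 = -2)
Y(m) = -2
G = -6 (G = 2*(-1 - 2) = 2*(-3) = -6)
G*((2*(-2) + (5/1 + 3/(-1))) - 37) = -6*((2*(-2) + (5/1 + 3/(-1))) - 37) = -6*((-4 + (5*1 + 3*(-1))) - 37) = -6*((-4 + (5 - 3)) - 37) = -6*((-4 + 2) - 37) = -6*(-2 - 37) = -6*(-39) = 234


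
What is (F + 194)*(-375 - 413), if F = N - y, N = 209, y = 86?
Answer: -249796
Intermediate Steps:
F = 123 (F = 209 - 1*86 = 209 - 86 = 123)
(F + 194)*(-375 - 413) = (123 + 194)*(-375 - 413) = 317*(-788) = -249796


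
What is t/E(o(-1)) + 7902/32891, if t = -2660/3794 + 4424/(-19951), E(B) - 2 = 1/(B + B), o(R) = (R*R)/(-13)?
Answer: 237580218862/533497381233 ≈ 0.44533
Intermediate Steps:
o(R) = -R²/13 (o(R) = R²*(-1/13) = -R²/13)
E(B) = 2 + 1/(2*B) (E(B) = 2 + 1/(B + B) = 2 + 1/(2*B))
t = -4989594/5406721 (t = -2660*1/3794 + 4424*(-1/19951) = -190/271 - 4424/19951 = -4989594/5406721 ≈ -0.92285)
t/E(o(-1)) + 7902/32891 = -4989594/(5406721*(2 + 1/(2*((-1/13*(-1)²))))) + 7902/32891 = -4989594/(5406721*(2 + 1/(2*((-1/13*1))))) + 7902*(1/32891) = -4989594/(5406721*(2 + 1/(2*(-1/13)))) + 7902/32891 = -4989594/(5406721*(2 + (½)*(-13))) + 7902/32891 = -4989594/(5406721*(2 - 13/2)) + 7902/32891 = -4989594/(5406721*(-9/2)) + 7902/32891 = -4989594/5406721*(-2/9) + 7902/32891 = 3326396/16220163 + 7902/32891 = 237580218862/533497381233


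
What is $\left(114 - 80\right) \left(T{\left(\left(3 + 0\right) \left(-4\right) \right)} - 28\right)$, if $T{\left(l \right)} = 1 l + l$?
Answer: $-1768$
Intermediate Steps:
$T{\left(l \right)} = 2 l$ ($T{\left(l \right)} = l + l = 2 l$)
$\left(114 - 80\right) \left(T{\left(\left(3 + 0\right) \left(-4\right) \right)} - 28\right) = \left(114 - 80\right) \left(2 \left(3 + 0\right) \left(-4\right) - 28\right) = \left(114 - 80\right) \left(2 \cdot 3 \left(-4\right) - 28\right) = 34 \left(2 \left(-12\right) - 28\right) = 34 \left(-24 - 28\right) = 34 \left(-52\right) = -1768$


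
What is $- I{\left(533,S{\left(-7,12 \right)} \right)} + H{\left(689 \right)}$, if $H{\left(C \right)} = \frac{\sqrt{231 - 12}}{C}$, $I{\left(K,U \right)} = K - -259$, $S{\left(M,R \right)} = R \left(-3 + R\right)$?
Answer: $-792 + \frac{\sqrt{219}}{689} \approx -791.98$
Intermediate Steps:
$I{\left(K,U \right)} = 259 + K$ ($I{\left(K,U \right)} = K + 259 = 259 + K$)
$H{\left(C \right)} = \frac{\sqrt{219}}{C}$
$- I{\left(533,S{\left(-7,12 \right)} \right)} + H{\left(689 \right)} = - (259 + 533) + \frac{\sqrt{219}}{689} = \left(-1\right) 792 + \sqrt{219} \cdot \frac{1}{689} = -792 + \frac{\sqrt{219}}{689}$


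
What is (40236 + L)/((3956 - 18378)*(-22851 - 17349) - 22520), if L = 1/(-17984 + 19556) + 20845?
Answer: 96019333/911354235360 ≈ 0.00010536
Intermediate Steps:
L = 32768341/1572 (L = 1/1572 + 20845 = 32768341/1572 ≈ 20845.)
(40236 + L)/((3956 - 18378)*(-22851 - 17349) - 22520) = (40236 + 32768341/1572)/((3956 - 18378)*(-22851 - 17349) - 22520) = 96019333/(1572*(-14422*(-40200) - 22520)) = 96019333/(1572*(579764400 - 22520)) = (96019333/1572)/579741880 = (96019333/1572)*(1/579741880) = 96019333/911354235360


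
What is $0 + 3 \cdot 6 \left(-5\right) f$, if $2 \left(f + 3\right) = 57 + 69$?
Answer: $-5400$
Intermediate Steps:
$f = 60$ ($f = -3 + \frac{57 + 69}{2} = -3 + \frac{1}{2} \cdot 126 = -3 + 63 = 60$)
$0 + 3 \cdot 6 \left(-5\right) f = 0 + 3 \cdot 6 \left(-5\right) 60 = 0 + 18 \left(-5\right) 60 = 0 - 5400 = -5400$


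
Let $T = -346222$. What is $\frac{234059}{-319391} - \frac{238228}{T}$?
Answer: $- \frac{2474247975}{55290095401} \approx -0.04475$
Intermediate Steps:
$\frac{234059}{-319391} - \frac{238228}{T} = \frac{234059}{-319391} - \frac{238228}{-346222} = 234059 \left(- \frac{1}{319391}\right) - - \frac{119114}{173111} = - \frac{234059}{319391} + \frac{119114}{173111} = - \frac{2474247975}{55290095401}$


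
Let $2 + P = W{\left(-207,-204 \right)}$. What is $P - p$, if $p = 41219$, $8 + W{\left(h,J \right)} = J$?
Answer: $-41433$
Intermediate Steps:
$W{\left(h,J \right)} = -8 + J$
$P = -214$ ($P = -2 - 212 = -214$)
$P - p = -214 - 41219 = -41433$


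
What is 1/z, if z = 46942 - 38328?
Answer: 1/8614 ≈ 0.00011609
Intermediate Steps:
z = 8614
1/z = 1/8614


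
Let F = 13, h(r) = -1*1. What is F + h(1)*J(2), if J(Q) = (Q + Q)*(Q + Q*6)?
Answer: -43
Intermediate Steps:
h(r) = -1
J(Q) = 14*Q² (J(Q) = (2*Q)*(Q + 6*Q) = (2*Q)*(7*Q) = 14*Q²)
F + h(1)*J(2) = 13 - 14*2² = 13 - 14*4 = 13 - 1*56 = 13 - 56 = -43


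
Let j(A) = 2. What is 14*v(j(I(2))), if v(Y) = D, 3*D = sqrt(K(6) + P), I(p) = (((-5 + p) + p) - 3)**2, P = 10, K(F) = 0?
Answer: 14*sqrt(10)/3 ≈ 14.757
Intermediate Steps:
I(p) = (-8 + 2*p)**2 (I(p) = ((-5 + 2*p) - 3)**2 = (-8 + 2*p)**2)
D = sqrt(10)/3 (D = sqrt(0 + 10)/3 = sqrt(10)/3 ≈ 1.0541)
v(Y) = sqrt(10)/3
14*v(j(I(2))) = 14*(sqrt(10)/3) = 14*sqrt(10)/3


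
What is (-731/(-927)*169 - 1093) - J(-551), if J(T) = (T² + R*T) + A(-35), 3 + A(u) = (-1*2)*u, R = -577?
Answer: -577108237/927 ≈ -6.2256e+5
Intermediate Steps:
A(u) = -3 - 2*u (A(u) = -3 + (-1*2)*u = -3 - 2*u)
J(T) = 67 + T² - 577*T (J(T) = (T² - 577*T) + (-3 - 2*(-35)) = (T² - 577*T) + (-3 + 70) = (T² - 577*T) + 67 = 67 + T² - 577*T)
(-731/(-927)*169 - 1093) - J(-551) = (-731/(-927)*169 - 1093) - (67 + (-551)² - 577*(-551)) = (-731*(-1/927)*169 - 1093) - (67 + 303601 + 317927) = ((731/927)*169 - 1093) - 1*621595 = (123539/927 - 1093) - 621595 = -889672/927 - 621595 = -577108237/927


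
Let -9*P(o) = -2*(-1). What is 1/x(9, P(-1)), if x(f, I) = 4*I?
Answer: -9/8 ≈ -1.1250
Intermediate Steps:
P(o) = -2/9 (P(o) = -(-2)*(-1)/9 = -⅑*2 = -2/9)
1/x(9, P(-1)) = 1/(4*(-2/9)) = 1/(-8/9) = -9/8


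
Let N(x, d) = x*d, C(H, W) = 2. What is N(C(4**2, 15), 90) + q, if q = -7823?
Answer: -7643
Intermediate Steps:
N(x, d) = d*x
N(C(4**2, 15), 90) + q = 90*2 - 7823 = 180 - 7823 = -7643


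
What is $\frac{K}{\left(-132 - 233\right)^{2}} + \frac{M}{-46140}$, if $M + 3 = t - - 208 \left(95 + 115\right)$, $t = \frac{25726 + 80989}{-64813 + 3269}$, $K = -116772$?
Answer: $- \frac{19705505024327}{10808887437600} \approx -1.8231$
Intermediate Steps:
$t = - \frac{15245}{8792}$ ($t = \frac{106715}{-61544} = 106715 \left(- \frac{1}{61544}\right) = - \frac{15245}{8792} \approx -1.734$)
$M = \frac{383992939}{8792}$ ($M = -3 - \left(\frac{15245}{8792} - 208 \left(95 + 115\right)\right) = -3 - \left(\frac{15245}{8792} - 43680\right) = -3 - - \frac{384019315}{8792} = -3 + \left(- \frac{15245}{8792} + 43680\right) = -3 + \frac{384019315}{8792} = \frac{383992939}{8792} \approx 43675.0$)
$\frac{K}{\left(-132 - 233\right)^{2}} + \frac{M}{-46140} = - \frac{116772}{\left(-132 - 233\right)^{2}} + \frac{383992939}{8792 \left(-46140\right)} = - \frac{116772}{\left(-365\right)^{2}} + \frac{383992939}{8792} \left(- \frac{1}{46140}\right) = - \frac{116772}{133225} - \frac{383992939}{405662880} = - \frac{19705505024327}{10808887437600}$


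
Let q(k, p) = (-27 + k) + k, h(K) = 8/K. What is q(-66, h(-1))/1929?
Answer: -53/643 ≈ -0.082426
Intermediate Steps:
q(k, p) = -27 + 2*k
q(-66, h(-1))/1929 = (-27 + 2*(-66))/1929 = (-27 - 132)*(1/1929) = -159*1/1929 = -53/643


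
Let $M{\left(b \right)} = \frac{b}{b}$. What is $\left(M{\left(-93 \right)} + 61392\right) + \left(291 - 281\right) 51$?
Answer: $61903$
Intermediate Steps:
$M{\left(b \right)} = 1$
$\left(M{\left(-93 \right)} + 61392\right) + \left(291 - 281\right) 51 = \left(1 + 61392\right) + \left(291 - 281\right) 51 = 61393 + 10 \cdot 51 = 61393 + 510 = 61903$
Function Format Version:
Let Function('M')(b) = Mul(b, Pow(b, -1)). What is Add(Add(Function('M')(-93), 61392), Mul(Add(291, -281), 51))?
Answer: 61903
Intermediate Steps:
Function('M')(b) = 1
Add(Add(Function('M')(-93), 61392), Mul(Add(291, -281), 51)) = Add(Add(1, 61392), Mul(Add(291, -281), 51)) = Add(61393, Mul(10, 51)) = Add(61393, 510) = 61903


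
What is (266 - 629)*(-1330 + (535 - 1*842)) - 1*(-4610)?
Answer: 598841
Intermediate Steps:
(266 - 629)*(-1330 + (535 - 1*842)) - 1*(-4610) = -363*(-1330 + (535 - 842)) + 4610 = -363*(-1330 - 307) + 4610 = -363*(-1637) + 4610 = 594231 + 4610 = 598841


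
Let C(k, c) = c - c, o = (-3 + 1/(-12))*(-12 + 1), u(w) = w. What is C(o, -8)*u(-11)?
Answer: 0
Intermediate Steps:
o = 407/12 (o = (-3 - 1/12)*(-11) = -37/12*(-11) = 407/12 ≈ 33.917)
C(k, c) = 0
C(o, -8)*u(-11) = 0*(-11) = 0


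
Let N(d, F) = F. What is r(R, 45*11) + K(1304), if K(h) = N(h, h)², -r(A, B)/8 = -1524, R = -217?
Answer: 1712608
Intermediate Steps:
r(A, B) = 12192 (r(A, B) = -8*(-1524) = 12192)
K(h) = h²
r(R, 45*11) + K(1304) = 12192 + 1304² = 12192 + 1700416 = 1712608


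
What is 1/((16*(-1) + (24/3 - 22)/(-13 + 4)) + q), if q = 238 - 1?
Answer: 9/2003 ≈ 0.0044933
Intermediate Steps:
q = 237
1/((16*(-1) + (24/3 - 22)/(-13 + 4)) + q) = 1/((16*(-1) + (24/3 - 22)/(-13 + 4)) + 237) = 1/((-16 + (24*(⅓) - 22)/(-9)) + 237) = 1/((-16 + (8 - 22)*(-⅑)) + 237) = 1/((-16 - 14*(-⅑)) + 237) = 1/((-16 + 14/9) + 237) = 1/(-130/9 + 237) = 1/(2003/9) = 9/2003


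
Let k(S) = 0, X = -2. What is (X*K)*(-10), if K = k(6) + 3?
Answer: 60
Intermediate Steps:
K = 3 (K = 0 + 3 = 3)
(X*K)*(-10) = -2*3*(-10) = -6*(-10) = 60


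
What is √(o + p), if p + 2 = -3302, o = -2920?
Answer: 4*I*√389 ≈ 78.892*I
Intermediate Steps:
p = -3304 (p = -2 - 3302 = -3304)
√(o + p) = √(-2920 - 3304) = √(-6224) = 4*I*√389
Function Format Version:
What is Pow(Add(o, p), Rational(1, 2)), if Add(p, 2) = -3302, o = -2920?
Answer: Mul(4, I, Pow(389, Rational(1, 2))) ≈ Mul(78.892, I)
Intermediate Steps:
p = -3304 (p = Add(-2, -3302) = -3304)
Pow(Add(o, p), Rational(1, 2)) = Pow(Add(-2920, -3304), Rational(1, 2)) = Pow(-6224, Rational(1, 2)) = Mul(4, I, Pow(389, Rational(1, 2)))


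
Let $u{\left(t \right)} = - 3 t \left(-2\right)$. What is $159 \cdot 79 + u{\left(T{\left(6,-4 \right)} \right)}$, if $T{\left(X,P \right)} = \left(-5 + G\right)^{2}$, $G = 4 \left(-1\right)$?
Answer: $13047$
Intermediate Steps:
$G = -4$
$T{\left(X,P \right)} = 81$ ($T{\left(X,P \right)} = \left(-5 - 4\right)^{2} = \left(-9\right)^{2} = 81$)
$u{\left(t \right)} = 6 t$
$159 \cdot 79 + u{\left(T{\left(6,-4 \right)} \right)} = 159 \cdot 79 + 6 \cdot 81 = 12561 + 486 = 13047$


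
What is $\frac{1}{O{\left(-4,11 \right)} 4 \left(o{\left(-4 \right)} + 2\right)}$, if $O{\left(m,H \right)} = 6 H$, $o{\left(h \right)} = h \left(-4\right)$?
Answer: $\frac{1}{4752} \approx 0.00021044$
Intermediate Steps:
$o{\left(h \right)} = - 4 h$
$\frac{1}{O{\left(-4,11 \right)} 4 \left(o{\left(-4 \right)} + 2\right)} = \frac{1}{6 \cdot 11 \cdot 4 \left(\left(-4\right) \left(-4\right) + 2\right)} = \frac{1}{66 \cdot 4 \left(16 + 2\right)} = \frac{1}{66 \cdot 4 \cdot 18} = \frac{1}{66 \cdot 72} = \frac{1}{4752}$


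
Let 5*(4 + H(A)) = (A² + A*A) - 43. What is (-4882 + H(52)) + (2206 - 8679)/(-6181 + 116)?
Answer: -23119372/6065 ≈ -3811.9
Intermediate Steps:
H(A) = -63/5 + 2*A²/5 (H(A) = -4 + ((A² + A*A) - 43)/5 = -4 + ((A² + A²) - 43)/5 = -4 + (2*A² - 43)/5 = -4 + (-43 + 2*A²)/5 = -4 + (-43/5 + 2*A²/5) = -63/5 + 2*A²/5)
(-4882 + H(52)) + (2206 - 8679)/(-6181 + 116) = (-4882 + (-63/5 + (⅖)*52²)) + (2206 - 8679)/(-6181 + 116) = (-4882 + (-63/5 + (⅖)*2704)) - 6473/(-6065) = (-4882 + (-63/5 + 5408/5)) - 6473*(-1/6065) = (-4882 + 1069) + 6473/6065 = -3813 + 6473/6065 = -23119372/6065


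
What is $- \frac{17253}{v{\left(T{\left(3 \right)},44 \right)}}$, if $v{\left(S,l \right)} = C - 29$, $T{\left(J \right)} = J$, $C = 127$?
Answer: $- \frac{17253}{98} \approx -176.05$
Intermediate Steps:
$v{\left(S,l \right)} = 98$ ($v{\left(S,l \right)} = 127 - 29 = 98$)
$- \frac{17253}{v{\left(T{\left(3 \right)},44 \right)}} = - \frac{17253}{98}$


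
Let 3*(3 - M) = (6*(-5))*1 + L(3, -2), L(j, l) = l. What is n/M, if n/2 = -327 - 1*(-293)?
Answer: -204/41 ≈ -4.9756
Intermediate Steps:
M = 41/3 (M = 3 - ((6*(-5))*1 - 2)/3 = 3 - (-30*1 - 2)/3 = 3 - (-30 - 2)/3 = 3 - ⅓*(-32) = 3 + 32/3 = 41/3 ≈ 13.667)
n = -68 (n = 2*(-327 - 1*(-293)) = 2*(-327 + 293) = 2*(-34) = -68)
n/M = -68/41/3 = -68*3/41 = -204/41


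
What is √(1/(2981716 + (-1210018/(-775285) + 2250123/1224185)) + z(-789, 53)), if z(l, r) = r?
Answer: √16977990088418089156363899137819191942/565985365184882297 ≈ 7.2801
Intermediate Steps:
√(1/(2981716 + (-1210018/(-775285) + 2250123/1224185)) + z(-789, 53)) = √(1/(2981716 + (-1210018/(-775285) + 2250123/1224185)) + 53) = √(1/(2981716 + (-1210018*(-1/775285) + 2250123*(1/1224185))) + 53) = √(1/(2981716 + (1210018/775285 + 2250123/1224185)) + 53) = √(1/(2981716 + 645154499077/189818453545) + 53) = √(1/(565985365184882297/189818453545) + 53) = √(189818453545/565985365184882297 + 53) = √(29997224544617215286/565985365184882297) = √16977990088418089156363899137819191942/565985365184882297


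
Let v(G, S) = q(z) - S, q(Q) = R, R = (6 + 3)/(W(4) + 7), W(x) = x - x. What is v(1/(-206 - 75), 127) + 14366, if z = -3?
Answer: 99682/7 ≈ 14240.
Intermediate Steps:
W(x) = 0
R = 9/7 (R = (6 + 3)/(0 + 7) = 9/7 ≈ 1.2857)
q(Q) = 9/7
v(G, S) = 9/7 - S
v(1/(-206 - 75), 127) + 14366 = (9/7 - 1*127) + 14366 = (9/7 - 127) + 14366 = -880/7 + 14366 = 99682/7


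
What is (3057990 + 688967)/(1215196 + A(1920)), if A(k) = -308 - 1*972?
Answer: 3746957/1213916 ≈ 3.0867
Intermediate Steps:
A(k) = -1280 (A(k) = -308 - 972 = -1280)
(3057990 + 688967)/(1215196 + A(1920)) = (3057990 + 688967)/(1215196 - 1280) = 3746957/1213916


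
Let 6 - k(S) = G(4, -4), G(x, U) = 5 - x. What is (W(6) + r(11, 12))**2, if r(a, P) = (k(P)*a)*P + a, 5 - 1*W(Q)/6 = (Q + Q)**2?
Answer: 26569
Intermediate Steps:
W(Q) = 30 - 24*Q**2 (W(Q) = 30 - 6*(Q + Q)**2 = 30 - 6*4*Q**2 = 30 - 24*Q**2)
k(S) = 5 (k(S) = 6 - (5 - 1*4) = 6 - (5 - 4) = 6 - 1*1 = 6 - 1 = 5)
r(a, P) = a + 5*P*a (r(a, P) = (5*a)*P + a = 5*P*a + a = a + 5*P*a)
(W(6) + r(11, 12))**2 = ((30 - 24*6**2) + 11*(1 + 5*12))**2 = ((30 - 24*36) + 11*(1 + 60))**2 = ((30 - 864) + 11*61)**2 = (-834 + 671)**2 = (-163)**2 = 26569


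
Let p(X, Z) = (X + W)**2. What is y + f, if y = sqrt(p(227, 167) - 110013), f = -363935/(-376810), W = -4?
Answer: 72787/75362 + 2*I*sqrt(15071) ≈ 0.96583 + 245.53*I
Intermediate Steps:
f = 72787/75362 (f = -363935*(-1/376810) = 72787/75362 ≈ 0.96583)
p(X, Z) = (-4 + X)**2 (p(X, Z) = (X - 4)**2 = (-4 + X)**2)
y = 2*I*sqrt(15071) (y = sqrt((-4 + 227)**2 - 110013) = sqrt(223**2 - 110013) = sqrt(49729 - 110013) = sqrt(-60284) = 2*I*sqrt(15071) ≈ 245.53*I)
y + f = 2*I*sqrt(15071) + 72787/75362 = 72787/75362 + 2*I*sqrt(15071)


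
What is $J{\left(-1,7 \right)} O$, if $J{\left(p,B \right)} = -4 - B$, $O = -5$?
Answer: $55$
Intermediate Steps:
$J{\left(-1,7 \right)} O = \left(-4 - 7\right) \left(-5\right) = \left(-11\right) \left(-5\right) = 55$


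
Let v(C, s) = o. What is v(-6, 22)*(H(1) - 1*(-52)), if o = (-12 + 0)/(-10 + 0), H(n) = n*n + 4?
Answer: 342/5 ≈ 68.400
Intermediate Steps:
H(n) = 4 + n² (H(n) = n² + 4 = 4 + n²)
o = 6/5 (o = -12/(-10) = -12*(-⅒) = 6/5 ≈ 1.2000)
v(C, s) = 6/5
v(-6, 22)*(H(1) - 1*(-52)) = 6*((4 + 1²) - 1*(-52))/5 = 6*((4 + 1) + 52)/5 = 6*(5 + 52)/5 = (6/5)*57 = 342/5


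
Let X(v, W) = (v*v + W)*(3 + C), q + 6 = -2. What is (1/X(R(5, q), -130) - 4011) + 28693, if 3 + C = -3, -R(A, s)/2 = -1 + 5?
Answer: 4887037/198 ≈ 24682.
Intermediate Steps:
q = -8 (q = -6 - 2 = -8)
R(A, s) = -8 (R(A, s) = -2*(-1 + 5) = -2*4 = -8)
C = -6 (C = -3 - 3 = -6)
X(v, W) = -3*W - 3*v² (X(v, W) = (v*v + W)*(3 - 6) = (v² + W)*(-3) = (W + v²)*(-3) = -3*W - 3*v²)
(1/X(R(5, q), -130) - 4011) + 28693 = (1/(-3*(-130) - 3*(-8)²) - 4011) + 28693 = (1/(390 - 3*64) - 4011) + 28693 = (1/(390 - 192) - 4011) + 28693 = (1/198 - 4011) + 28693 = -794177/198 + 28693 = 4887037/198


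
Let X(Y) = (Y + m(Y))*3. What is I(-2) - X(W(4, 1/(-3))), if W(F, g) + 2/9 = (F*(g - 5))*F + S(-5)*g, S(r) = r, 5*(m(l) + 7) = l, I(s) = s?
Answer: 321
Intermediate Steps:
m(l) = -7 + l/5
W(F, g) = -2/9 - 5*g + F**2*(-5 + g) (W(F, g) = -2/9 + ((F*(g - 5))*F - 5*g) = -2/9 + ((F*(-5 + g))*F - 5*g) = -2/9 + (F**2*(-5 + g) - 5*g) = -2/9 + (-5*g + F**2*(-5 + g)) = -2/9 - 5*g + F**2*(-5 + g))
X(Y) = -21 + 18*Y/5 (X(Y) = (Y + (-7 + Y/5))*3 = (-7 + 6*Y/5)*3 = -21 + 18*Y/5)
I(-2) - X(W(4, 1/(-3))) = -2 - (-21 + 18*(-2/9 - 5/(-3) - 5*4**2 + 4**2/(-3))/5) = -2 - (-21 + 18*(-2/9 - 5*(-1/3) - 5*16 - 1/3*16)/5) = -2 - (-21 + 18*(-2/9 + 5/3 - 80 - 16/3)/5) = -2 - (-21 + (18/5)*(-755/9)) = -2 - (-21 - 302) = -2 - 1*(-323) = -2 + 323 = 321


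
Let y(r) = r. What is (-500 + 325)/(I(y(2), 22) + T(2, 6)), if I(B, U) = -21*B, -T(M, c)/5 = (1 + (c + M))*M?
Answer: 175/132 ≈ 1.3258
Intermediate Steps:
T(M, c) = -5*M*(1 + M + c) (T(M, c) = -5*(1 + (c + M))*M = -5*(1 + (M + c))*M = -5*(1 + M + c)*M = -5*M*(1 + M + c))
(-500 + 325)/(I(y(2), 22) + T(2, 6)) = (-500 + 325)/(-21*2 - 5*2*(1 + 2 + 6)) = -175/(-42 - 5*2*9) = -175/(-42 - 90) = -175/(-132) = -175*(-1/132) = 175/132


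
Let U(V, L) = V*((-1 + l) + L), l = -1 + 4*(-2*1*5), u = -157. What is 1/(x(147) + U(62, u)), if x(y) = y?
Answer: -1/12191 ≈ -8.2028e-5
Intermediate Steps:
l = -41 (l = -1 + 4*(-2*5) = -1 + 4*(-10) = -1 - 40 = -41)
U(V, L) = V*(-42 + L) (U(V, L) = V*((-1 - 41) + L) = V*(-42 + L))
1/(x(147) + U(62, u)) = 1/(147 + 62*(-42 - 157)) = 1/(147 + 62*(-199)) = 1/(147 - 12338) = 1/(-12191) = -1/12191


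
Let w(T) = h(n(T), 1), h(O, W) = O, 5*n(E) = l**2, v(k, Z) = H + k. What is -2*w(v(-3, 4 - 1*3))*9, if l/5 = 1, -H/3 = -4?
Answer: -90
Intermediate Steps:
H = 12 (H = -3*(-4) = 12)
l = 5 (l = 5*1 = 5)
v(k, Z) = 12 + k
n(E) = 5 (n(E) = (1/5)*5**2 = (1/5)*25 = 5)
w(T) = 5
-2*w(v(-3, 4 - 1*3))*9 = -2*5*9 = -10*9 = -90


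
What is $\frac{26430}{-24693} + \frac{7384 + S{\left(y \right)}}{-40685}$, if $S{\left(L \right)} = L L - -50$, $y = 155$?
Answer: $- \frac{617373879}{334878235} \approx -1.8436$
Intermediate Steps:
$S{\left(L \right)} = 50 + L^{2}$ ($S{\left(L \right)} = L^{2} + 50 = 50 + L^{2}$)
$\frac{26430}{-24693} + \frac{7384 + S{\left(y \right)}}{-40685} = \frac{26430}{-24693} + \frac{7384 + \left(50 + 155^{2}\right)}{-40685} = 26430 \left(- \frac{1}{24693}\right) + \left(7384 + \left(50 + 24025\right)\right) \left(- \frac{1}{40685}\right) = - \frac{8810}{8231} + \left(7384 + 24075\right) \left(- \frac{1}{40685}\right) = - \frac{8810}{8231} + 31459 \left(- \frac{1}{40685}\right) = - \frac{8810}{8231} - \frac{31459}{40685} = - \frac{617373879}{334878235}$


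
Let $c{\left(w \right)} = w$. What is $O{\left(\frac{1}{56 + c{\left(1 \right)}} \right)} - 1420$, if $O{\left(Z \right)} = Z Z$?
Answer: $- \frac{4613579}{3249} \approx -1420.0$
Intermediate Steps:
$O{\left(Z \right)} = Z^{2}$
$O{\left(\frac{1}{56 + c{\left(1 \right)}} \right)} - 1420 = \left(\frac{1}{56 + 1}\right)^{2} - 1420 = \left(\frac{1}{57}\right)^{2} - 1420 = \frac{1}{3249} - 1420 = - \frac{4613579}{3249}$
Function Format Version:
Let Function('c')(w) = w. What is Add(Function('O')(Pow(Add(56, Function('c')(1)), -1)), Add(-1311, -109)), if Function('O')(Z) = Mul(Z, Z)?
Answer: Rational(-4613579, 3249) ≈ -1420.0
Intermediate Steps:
Function('O')(Z) = Pow(Z, 2)
Add(Function('O')(Pow(Add(56, Function('c')(1)), -1)), Add(-1311, -109)) = Add(Pow(Pow(Add(56, 1), -1), 2), Add(-1311, -109)) = Add(Pow(Pow(57, -1), 2), -1420) = Add(Pow(Rational(1, 57), 2), -1420) = Add(Rational(1, 3249), -1420) = Rational(-4613579, 3249)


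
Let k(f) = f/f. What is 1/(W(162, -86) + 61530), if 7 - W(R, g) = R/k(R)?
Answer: 1/61375 ≈ 1.6293e-5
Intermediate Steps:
k(f) = 1
W(R, g) = 7 - R (W(R, g) = 7 - R/1 = 7 - R)
1/(W(162, -86) + 61530) = 1/((7 - 1*162) + 61530) = 1/((7 - 162) + 61530) = 1/(-155 + 61530) = 1/61375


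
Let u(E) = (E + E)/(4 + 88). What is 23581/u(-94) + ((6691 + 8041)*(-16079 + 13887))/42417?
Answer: -24523160939/1993599 ≈ -12301.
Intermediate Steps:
u(E) = E/46 (u(E) = (2*E)/92 = (2*E)*(1/92) = E/46)
23581/u(-94) + ((6691 + 8041)*(-16079 + 13887))/42417 = 23581/(((1/46)*(-94))) + ((6691 + 8041)*(-16079 + 13887))/42417 = 23581/(-47/23) + (14732*(-2192))*(1/42417) = 23581*(-23/47) - 32292544*1/42417 = -542363/47 - 32292544/42417 = -24523160939/1993599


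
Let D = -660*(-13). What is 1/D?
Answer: 1/8580 ≈ 0.00011655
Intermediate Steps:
D = 8580
1/D = 1/8580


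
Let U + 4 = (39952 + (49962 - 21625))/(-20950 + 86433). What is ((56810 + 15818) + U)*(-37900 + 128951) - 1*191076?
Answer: 432999245731023/65483 ≈ 6.6124e+9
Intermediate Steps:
U = -193643/65483 (U = -4 + (39952 + (49962 - 21625))/(-20950 + 86433) = -4 + (39952 + 28337)/65483 = -4 + 68289*(1/65483) = -4 + 68289/65483 = -193643/65483 ≈ -2.9571)
((56810 + 15818) + U)*(-37900 + 128951) - 1*191076 = ((56810 + 15818) - 193643/65483)*(-37900 + 128951) - 1*191076 = (72628 - 193643/65483)*91051 - 191076 = (4755705681/65483)*91051 - 191076 = 433011757960731/65483 - 191076 = 432999245731023/65483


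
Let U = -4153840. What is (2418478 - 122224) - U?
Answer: 6450094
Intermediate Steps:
(2418478 - 122224) - U = (2418478 - 122224) - 1*(-4153840) = 2296254 + 4153840 = 6450094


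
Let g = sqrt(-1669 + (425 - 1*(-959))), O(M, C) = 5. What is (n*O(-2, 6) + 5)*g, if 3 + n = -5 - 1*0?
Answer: -35*I*sqrt(285) ≈ -590.87*I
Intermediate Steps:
n = -8 (n = -3 + (-5 - 1*0) = -3 + (-5 + 0) = -3 - 5 = -8)
g = I*sqrt(285) (g = sqrt(-1669 + (425 + 959)) = sqrt(-1669 + 1384) = sqrt(-285) = I*sqrt(285) ≈ 16.882*I)
(n*O(-2, 6) + 5)*g = (-8*5 + 5)*(I*sqrt(285)) = (-40 + 5)*(I*sqrt(285)) = -35*I*sqrt(285)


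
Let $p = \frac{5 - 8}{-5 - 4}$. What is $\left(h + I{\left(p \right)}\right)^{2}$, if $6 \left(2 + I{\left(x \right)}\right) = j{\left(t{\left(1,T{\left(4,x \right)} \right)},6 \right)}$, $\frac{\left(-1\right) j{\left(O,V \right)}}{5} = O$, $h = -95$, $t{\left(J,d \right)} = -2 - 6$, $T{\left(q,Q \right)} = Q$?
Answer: $\frac{73441}{9} \approx 8160.1$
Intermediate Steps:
$t{\left(J,d \right)} = -8$ ($t{\left(J,d \right)} = -2 - 6 = -8$)
$j{\left(O,V \right)} = - 5 O$
$p = \frac{1}{3}$ ($p = - \frac{3}{-9} = \left(-3\right) \left(- \frac{1}{9}\right) = \frac{1}{3} \approx 0.33333$)
$I{\left(x \right)} = \frac{14}{3}$ ($I{\left(x \right)} = -2 + \frac{\left(-5\right) \left(-8\right)}{6} = -2 + \frac{1}{6} \cdot 40 = -2 + \frac{20}{3} = \frac{14}{3}$)
$\left(h + I{\left(p \right)}\right)^{2} = \left(-95 + \frac{14}{3}\right)^{2} = \left(- \frac{271}{3}\right)^{2} = \frac{73441}{9}$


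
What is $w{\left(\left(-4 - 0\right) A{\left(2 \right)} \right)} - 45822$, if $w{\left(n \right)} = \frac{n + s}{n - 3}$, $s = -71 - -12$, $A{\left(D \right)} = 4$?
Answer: $- \frac{870543}{19} \approx -45818.0$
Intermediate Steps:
$s = -59$ ($s = -71 + 12 = -59$)
$w{\left(n \right)} = \frac{-59 + n}{-3 + n}$ ($w{\left(n \right)} = \frac{n - 59}{n - 3} = \frac{-59 + n}{-3 + n}$)
$w{\left(\left(-4 - 0\right) A{\left(2 \right)} \right)} - 45822 = \frac{-59 + \left(-4 - 0\right) 4}{-3 + \left(-4 - 0\right) 4} - 45822 = \frac{-59 + \left(-4 + 0\right) 4}{-3 + \left(-4 + 0\right) 4} - 45822 = \frac{-59 - 16}{-3 - 16} - 45822 = \frac{1}{-19} \left(-75\right) - 45822 = \left(- \frac{1}{19}\right) \left(-75\right) - 45822 = \frac{75}{19} - 45822 = - \frac{870543}{19}$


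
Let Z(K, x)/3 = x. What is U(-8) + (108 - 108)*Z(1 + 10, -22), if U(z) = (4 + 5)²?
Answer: 81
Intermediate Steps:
Z(K, x) = 3*x
U(z) = 81 (U(z) = 9² = 81)
U(-8) + (108 - 108)*Z(1 + 10, -22) = 81 + (108 - 108)*(3*(-22)) = 81 + 0*(-66) = 81 + 0 = 81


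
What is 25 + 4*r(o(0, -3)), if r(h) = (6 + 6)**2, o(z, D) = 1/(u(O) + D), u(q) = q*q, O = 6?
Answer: 601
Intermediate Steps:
u(q) = q**2
o(z, D) = 1/(36 + D) (o(z, D) = 1/(6**2 + D) = 1/(36 + D))
r(h) = 144 (r(h) = 12**2 = 144)
25 + 4*r(o(0, -3)) = 25 + 4*144 = 25 + 576 = 601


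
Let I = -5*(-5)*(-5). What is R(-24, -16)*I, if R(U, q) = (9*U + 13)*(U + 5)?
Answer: -482125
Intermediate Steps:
I = -125 (I = 25*(-5) = -125)
R(U, q) = (5 + U)*(13 + 9*U) (R(U, q) = (13 + 9*U)*(5 + U) = (5 + U)*(13 + 9*U))
R(-24, -16)*I = (65 + 9*(-24)² + 58*(-24))*(-125) = (65 + 9*576 - 1392)*(-125) = (65 + 5184 - 1392)*(-125) = 3857*(-125) = -482125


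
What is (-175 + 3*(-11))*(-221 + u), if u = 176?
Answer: 9360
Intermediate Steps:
(-175 + 3*(-11))*(-221 + u) = (-175 + 3*(-11))*(-221 + 176) = (-175 - 33)*(-45) = -208*(-45) = 9360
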